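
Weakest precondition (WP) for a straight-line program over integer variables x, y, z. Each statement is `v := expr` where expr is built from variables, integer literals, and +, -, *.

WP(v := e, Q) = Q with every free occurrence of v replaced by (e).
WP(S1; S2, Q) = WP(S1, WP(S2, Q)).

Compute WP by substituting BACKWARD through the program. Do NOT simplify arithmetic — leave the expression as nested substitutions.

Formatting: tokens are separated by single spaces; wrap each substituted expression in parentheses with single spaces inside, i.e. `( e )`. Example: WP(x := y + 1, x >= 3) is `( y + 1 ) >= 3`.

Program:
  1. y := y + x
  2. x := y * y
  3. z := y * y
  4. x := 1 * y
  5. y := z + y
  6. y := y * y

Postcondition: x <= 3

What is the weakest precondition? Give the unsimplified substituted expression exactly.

Answer: ( 1 * ( y + x ) ) <= 3

Derivation:
post: x <= 3
stmt 6: y := y * y  -- replace 0 occurrence(s) of y with (y * y)
  => x <= 3
stmt 5: y := z + y  -- replace 0 occurrence(s) of y with (z + y)
  => x <= 3
stmt 4: x := 1 * y  -- replace 1 occurrence(s) of x with (1 * y)
  => ( 1 * y ) <= 3
stmt 3: z := y * y  -- replace 0 occurrence(s) of z with (y * y)
  => ( 1 * y ) <= 3
stmt 2: x := y * y  -- replace 0 occurrence(s) of x with (y * y)
  => ( 1 * y ) <= 3
stmt 1: y := y + x  -- replace 1 occurrence(s) of y with (y + x)
  => ( 1 * ( y + x ) ) <= 3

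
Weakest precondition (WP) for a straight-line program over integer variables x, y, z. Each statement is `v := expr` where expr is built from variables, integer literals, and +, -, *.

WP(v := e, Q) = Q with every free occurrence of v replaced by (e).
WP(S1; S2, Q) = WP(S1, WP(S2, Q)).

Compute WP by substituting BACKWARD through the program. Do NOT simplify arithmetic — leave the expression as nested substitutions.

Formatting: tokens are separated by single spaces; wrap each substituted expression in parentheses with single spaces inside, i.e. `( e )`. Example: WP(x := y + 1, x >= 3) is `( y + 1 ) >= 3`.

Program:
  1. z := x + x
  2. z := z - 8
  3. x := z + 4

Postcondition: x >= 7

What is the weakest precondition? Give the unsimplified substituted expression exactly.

Answer: ( ( ( x + x ) - 8 ) + 4 ) >= 7

Derivation:
post: x >= 7
stmt 3: x := z + 4  -- replace 1 occurrence(s) of x with (z + 4)
  => ( z + 4 ) >= 7
stmt 2: z := z - 8  -- replace 1 occurrence(s) of z with (z - 8)
  => ( ( z - 8 ) + 4 ) >= 7
stmt 1: z := x + x  -- replace 1 occurrence(s) of z with (x + x)
  => ( ( ( x + x ) - 8 ) + 4 ) >= 7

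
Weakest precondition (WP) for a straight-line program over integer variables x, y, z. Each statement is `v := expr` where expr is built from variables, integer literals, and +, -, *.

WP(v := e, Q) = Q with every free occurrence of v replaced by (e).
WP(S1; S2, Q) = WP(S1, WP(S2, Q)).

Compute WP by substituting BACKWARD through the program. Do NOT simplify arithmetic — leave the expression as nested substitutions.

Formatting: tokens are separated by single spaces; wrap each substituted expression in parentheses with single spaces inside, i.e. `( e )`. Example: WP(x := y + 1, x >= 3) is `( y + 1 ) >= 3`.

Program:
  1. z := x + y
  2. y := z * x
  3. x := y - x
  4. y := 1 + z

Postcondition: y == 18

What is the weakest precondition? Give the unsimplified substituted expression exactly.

post: y == 18
stmt 4: y := 1 + z  -- replace 1 occurrence(s) of y with (1 + z)
  => ( 1 + z ) == 18
stmt 3: x := y - x  -- replace 0 occurrence(s) of x with (y - x)
  => ( 1 + z ) == 18
stmt 2: y := z * x  -- replace 0 occurrence(s) of y with (z * x)
  => ( 1 + z ) == 18
stmt 1: z := x + y  -- replace 1 occurrence(s) of z with (x + y)
  => ( 1 + ( x + y ) ) == 18

Answer: ( 1 + ( x + y ) ) == 18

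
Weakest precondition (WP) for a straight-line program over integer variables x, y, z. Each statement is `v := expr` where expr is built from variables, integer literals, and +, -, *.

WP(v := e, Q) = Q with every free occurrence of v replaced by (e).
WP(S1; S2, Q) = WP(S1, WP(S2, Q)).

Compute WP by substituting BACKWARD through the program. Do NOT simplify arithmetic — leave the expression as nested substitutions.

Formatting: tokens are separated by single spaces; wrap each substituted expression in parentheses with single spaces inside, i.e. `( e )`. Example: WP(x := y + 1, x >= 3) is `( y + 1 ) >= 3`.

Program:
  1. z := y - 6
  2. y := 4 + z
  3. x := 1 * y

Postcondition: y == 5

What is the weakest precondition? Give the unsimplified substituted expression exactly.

post: y == 5
stmt 3: x := 1 * y  -- replace 0 occurrence(s) of x with (1 * y)
  => y == 5
stmt 2: y := 4 + z  -- replace 1 occurrence(s) of y with (4 + z)
  => ( 4 + z ) == 5
stmt 1: z := y - 6  -- replace 1 occurrence(s) of z with (y - 6)
  => ( 4 + ( y - 6 ) ) == 5

Answer: ( 4 + ( y - 6 ) ) == 5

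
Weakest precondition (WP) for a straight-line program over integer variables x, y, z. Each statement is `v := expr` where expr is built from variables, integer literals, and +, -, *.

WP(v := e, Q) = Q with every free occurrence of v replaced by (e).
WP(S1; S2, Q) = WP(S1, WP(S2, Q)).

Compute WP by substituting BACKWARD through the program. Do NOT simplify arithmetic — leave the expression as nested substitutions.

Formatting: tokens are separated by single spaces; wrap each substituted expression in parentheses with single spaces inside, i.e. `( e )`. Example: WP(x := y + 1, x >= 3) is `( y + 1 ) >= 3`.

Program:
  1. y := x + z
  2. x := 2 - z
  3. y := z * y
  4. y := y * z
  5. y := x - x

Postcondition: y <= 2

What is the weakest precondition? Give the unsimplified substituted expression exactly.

post: y <= 2
stmt 5: y := x - x  -- replace 1 occurrence(s) of y with (x - x)
  => ( x - x ) <= 2
stmt 4: y := y * z  -- replace 0 occurrence(s) of y with (y * z)
  => ( x - x ) <= 2
stmt 3: y := z * y  -- replace 0 occurrence(s) of y with (z * y)
  => ( x - x ) <= 2
stmt 2: x := 2 - z  -- replace 2 occurrence(s) of x with (2 - z)
  => ( ( 2 - z ) - ( 2 - z ) ) <= 2
stmt 1: y := x + z  -- replace 0 occurrence(s) of y with (x + z)
  => ( ( 2 - z ) - ( 2 - z ) ) <= 2

Answer: ( ( 2 - z ) - ( 2 - z ) ) <= 2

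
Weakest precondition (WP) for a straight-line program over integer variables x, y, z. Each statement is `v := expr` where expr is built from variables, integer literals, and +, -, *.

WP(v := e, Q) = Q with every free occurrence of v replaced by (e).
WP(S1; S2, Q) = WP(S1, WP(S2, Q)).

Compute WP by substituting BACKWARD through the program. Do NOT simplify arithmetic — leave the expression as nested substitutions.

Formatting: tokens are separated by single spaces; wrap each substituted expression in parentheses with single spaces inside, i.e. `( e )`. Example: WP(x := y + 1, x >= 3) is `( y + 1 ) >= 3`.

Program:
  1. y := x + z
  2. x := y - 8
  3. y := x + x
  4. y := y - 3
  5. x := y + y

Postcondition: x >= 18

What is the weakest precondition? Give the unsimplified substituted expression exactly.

post: x >= 18
stmt 5: x := y + y  -- replace 1 occurrence(s) of x with (y + y)
  => ( y + y ) >= 18
stmt 4: y := y - 3  -- replace 2 occurrence(s) of y with (y - 3)
  => ( ( y - 3 ) + ( y - 3 ) ) >= 18
stmt 3: y := x + x  -- replace 2 occurrence(s) of y with (x + x)
  => ( ( ( x + x ) - 3 ) + ( ( x + x ) - 3 ) ) >= 18
stmt 2: x := y - 8  -- replace 4 occurrence(s) of x with (y - 8)
  => ( ( ( ( y - 8 ) + ( y - 8 ) ) - 3 ) + ( ( ( y - 8 ) + ( y - 8 ) ) - 3 ) ) >= 18
stmt 1: y := x + z  -- replace 4 occurrence(s) of y with (x + z)
  => ( ( ( ( ( x + z ) - 8 ) + ( ( x + z ) - 8 ) ) - 3 ) + ( ( ( ( x + z ) - 8 ) + ( ( x + z ) - 8 ) ) - 3 ) ) >= 18

Answer: ( ( ( ( ( x + z ) - 8 ) + ( ( x + z ) - 8 ) ) - 3 ) + ( ( ( ( x + z ) - 8 ) + ( ( x + z ) - 8 ) ) - 3 ) ) >= 18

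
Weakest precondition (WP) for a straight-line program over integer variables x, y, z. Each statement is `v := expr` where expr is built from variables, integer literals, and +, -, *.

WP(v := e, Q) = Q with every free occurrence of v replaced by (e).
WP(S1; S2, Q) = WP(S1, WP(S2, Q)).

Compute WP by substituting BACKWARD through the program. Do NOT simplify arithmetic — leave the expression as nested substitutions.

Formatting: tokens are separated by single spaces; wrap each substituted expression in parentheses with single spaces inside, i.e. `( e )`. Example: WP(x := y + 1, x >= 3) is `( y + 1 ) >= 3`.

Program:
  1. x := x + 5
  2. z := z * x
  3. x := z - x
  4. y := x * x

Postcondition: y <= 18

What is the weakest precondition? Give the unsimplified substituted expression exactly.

post: y <= 18
stmt 4: y := x * x  -- replace 1 occurrence(s) of y with (x * x)
  => ( x * x ) <= 18
stmt 3: x := z - x  -- replace 2 occurrence(s) of x with (z - x)
  => ( ( z - x ) * ( z - x ) ) <= 18
stmt 2: z := z * x  -- replace 2 occurrence(s) of z with (z * x)
  => ( ( ( z * x ) - x ) * ( ( z * x ) - x ) ) <= 18
stmt 1: x := x + 5  -- replace 4 occurrence(s) of x with (x + 5)
  => ( ( ( z * ( x + 5 ) ) - ( x + 5 ) ) * ( ( z * ( x + 5 ) ) - ( x + 5 ) ) ) <= 18

Answer: ( ( ( z * ( x + 5 ) ) - ( x + 5 ) ) * ( ( z * ( x + 5 ) ) - ( x + 5 ) ) ) <= 18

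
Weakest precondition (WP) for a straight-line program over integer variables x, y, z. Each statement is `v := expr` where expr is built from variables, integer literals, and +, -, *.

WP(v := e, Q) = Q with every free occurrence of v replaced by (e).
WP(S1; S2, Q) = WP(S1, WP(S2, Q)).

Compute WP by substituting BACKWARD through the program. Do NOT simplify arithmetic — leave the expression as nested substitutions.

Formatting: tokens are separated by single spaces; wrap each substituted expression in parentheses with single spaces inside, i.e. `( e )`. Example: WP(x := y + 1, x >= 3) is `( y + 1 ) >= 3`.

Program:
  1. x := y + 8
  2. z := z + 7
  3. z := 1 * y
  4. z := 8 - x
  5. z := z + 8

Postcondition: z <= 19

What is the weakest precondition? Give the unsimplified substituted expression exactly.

post: z <= 19
stmt 5: z := z + 8  -- replace 1 occurrence(s) of z with (z + 8)
  => ( z + 8 ) <= 19
stmt 4: z := 8 - x  -- replace 1 occurrence(s) of z with (8 - x)
  => ( ( 8 - x ) + 8 ) <= 19
stmt 3: z := 1 * y  -- replace 0 occurrence(s) of z with (1 * y)
  => ( ( 8 - x ) + 8 ) <= 19
stmt 2: z := z + 7  -- replace 0 occurrence(s) of z with (z + 7)
  => ( ( 8 - x ) + 8 ) <= 19
stmt 1: x := y + 8  -- replace 1 occurrence(s) of x with (y + 8)
  => ( ( 8 - ( y + 8 ) ) + 8 ) <= 19

Answer: ( ( 8 - ( y + 8 ) ) + 8 ) <= 19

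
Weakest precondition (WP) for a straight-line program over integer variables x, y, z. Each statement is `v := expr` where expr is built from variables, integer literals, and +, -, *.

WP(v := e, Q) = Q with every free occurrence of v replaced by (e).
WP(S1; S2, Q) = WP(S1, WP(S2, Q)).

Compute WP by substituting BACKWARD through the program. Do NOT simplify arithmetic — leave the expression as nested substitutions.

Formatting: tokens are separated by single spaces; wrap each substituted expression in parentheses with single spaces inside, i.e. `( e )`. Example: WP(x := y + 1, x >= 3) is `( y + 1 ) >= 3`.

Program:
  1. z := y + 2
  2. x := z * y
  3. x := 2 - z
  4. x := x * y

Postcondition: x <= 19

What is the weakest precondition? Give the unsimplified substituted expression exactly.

Answer: ( ( 2 - ( y + 2 ) ) * y ) <= 19

Derivation:
post: x <= 19
stmt 4: x := x * y  -- replace 1 occurrence(s) of x with (x * y)
  => ( x * y ) <= 19
stmt 3: x := 2 - z  -- replace 1 occurrence(s) of x with (2 - z)
  => ( ( 2 - z ) * y ) <= 19
stmt 2: x := z * y  -- replace 0 occurrence(s) of x with (z * y)
  => ( ( 2 - z ) * y ) <= 19
stmt 1: z := y + 2  -- replace 1 occurrence(s) of z with (y + 2)
  => ( ( 2 - ( y + 2 ) ) * y ) <= 19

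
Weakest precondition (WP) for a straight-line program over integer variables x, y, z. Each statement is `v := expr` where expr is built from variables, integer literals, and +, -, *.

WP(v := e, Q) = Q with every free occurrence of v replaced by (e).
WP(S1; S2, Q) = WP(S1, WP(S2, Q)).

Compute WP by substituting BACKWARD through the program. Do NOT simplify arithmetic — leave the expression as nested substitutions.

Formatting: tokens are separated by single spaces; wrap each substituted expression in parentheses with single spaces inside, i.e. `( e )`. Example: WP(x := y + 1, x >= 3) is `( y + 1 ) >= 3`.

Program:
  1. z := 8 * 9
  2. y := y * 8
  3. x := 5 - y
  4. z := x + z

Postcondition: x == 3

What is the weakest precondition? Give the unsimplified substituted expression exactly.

post: x == 3
stmt 4: z := x + z  -- replace 0 occurrence(s) of z with (x + z)
  => x == 3
stmt 3: x := 5 - y  -- replace 1 occurrence(s) of x with (5 - y)
  => ( 5 - y ) == 3
stmt 2: y := y * 8  -- replace 1 occurrence(s) of y with (y * 8)
  => ( 5 - ( y * 8 ) ) == 3
stmt 1: z := 8 * 9  -- replace 0 occurrence(s) of z with (8 * 9)
  => ( 5 - ( y * 8 ) ) == 3

Answer: ( 5 - ( y * 8 ) ) == 3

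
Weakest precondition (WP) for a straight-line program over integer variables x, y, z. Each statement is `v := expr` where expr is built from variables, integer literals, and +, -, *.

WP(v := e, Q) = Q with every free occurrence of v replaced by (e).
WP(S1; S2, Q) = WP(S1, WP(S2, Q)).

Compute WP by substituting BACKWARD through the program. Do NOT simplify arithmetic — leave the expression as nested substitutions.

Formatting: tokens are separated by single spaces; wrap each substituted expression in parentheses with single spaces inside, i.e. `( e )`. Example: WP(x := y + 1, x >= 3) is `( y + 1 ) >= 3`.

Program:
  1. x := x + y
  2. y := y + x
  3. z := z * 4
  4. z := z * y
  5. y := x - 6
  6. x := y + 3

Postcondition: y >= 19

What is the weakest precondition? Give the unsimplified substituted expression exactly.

Answer: ( ( x + y ) - 6 ) >= 19

Derivation:
post: y >= 19
stmt 6: x := y + 3  -- replace 0 occurrence(s) of x with (y + 3)
  => y >= 19
stmt 5: y := x - 6  -- replace 1 occurrence(s) of y with (x - 6)
  => ( x - 6 ) >= 19
stmt 4: z := z * y  -- replace 0 occurrence(s) of z with (z * y)
  => ( x - 6 ) >= 19
stmt 3: z := z * 4  -- replace 0 occurrence(s) of z with (z * 4)
  => ( x - 6 ) >= 19
stmt 2: y := y + x  -- replace 0 occurrence(s) of y with (y + x)
  => ( x - 6 ) >= 19
stmt 1: x := x + y  -- replace 1 occurrence(s) of x with (x + y)
  => ( ( x + y ) - 6 ) >= 19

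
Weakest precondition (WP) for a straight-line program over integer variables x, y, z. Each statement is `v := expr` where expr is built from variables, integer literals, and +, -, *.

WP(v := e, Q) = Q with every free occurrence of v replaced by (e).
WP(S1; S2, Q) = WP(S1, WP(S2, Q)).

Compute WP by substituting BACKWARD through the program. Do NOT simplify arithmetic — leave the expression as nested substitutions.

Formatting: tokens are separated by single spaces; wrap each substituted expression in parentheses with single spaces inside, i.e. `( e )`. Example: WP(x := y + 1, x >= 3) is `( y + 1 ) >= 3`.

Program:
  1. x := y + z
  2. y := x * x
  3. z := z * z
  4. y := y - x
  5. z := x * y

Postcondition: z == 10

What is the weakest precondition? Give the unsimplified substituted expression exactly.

post: z == 10
stmt 5: z := x * y  -- replace 1 occurrence(s) of z with (x * y)
  => ( x * y ) == 10
stmt 4: y := y - x  -- replace 1 occurrence(s) of y with (y - x)
  => ( x * ( y - x ) ) == 10
stmt 3: z := z * z  -- replace 0 occurrence(s) of z with (z * z)
  => ( x * ( y - x ) ) == 10
stmt 2: y := x * x  -- replace 1 occurrence(s) of y with (x * x)
  => ( x * ( ( x * x ) - x ) ) == 10
stmt 1: x := y + z  -- replace 4 occurrence(s) of x with (y + z)
  => ( ( y + z ) * ( ( ( y + z ) * ( y + z ) ) - ( y + z ) ) ) == 10

Answer: ( ( y + z ) * ( ( ( y + z ) * ( y + z ) ) - ( y + z ) ) ) == 10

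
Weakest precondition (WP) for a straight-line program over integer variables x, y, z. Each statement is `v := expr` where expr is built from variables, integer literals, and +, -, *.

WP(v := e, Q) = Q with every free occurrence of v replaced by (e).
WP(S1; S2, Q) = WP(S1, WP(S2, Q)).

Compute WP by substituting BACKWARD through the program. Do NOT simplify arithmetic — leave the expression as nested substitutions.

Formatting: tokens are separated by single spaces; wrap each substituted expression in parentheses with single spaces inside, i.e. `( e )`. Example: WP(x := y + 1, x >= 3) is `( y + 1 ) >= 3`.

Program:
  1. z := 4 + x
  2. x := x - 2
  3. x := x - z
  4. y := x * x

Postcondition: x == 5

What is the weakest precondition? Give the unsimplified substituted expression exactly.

post: x == 5
stmt 4: y := x * x  -- replace 0 occurrence(s) of y with (x * x)
  => x == 5
stmt 3: x := x - z  -- replace 1 occurrence(s) of x with (x - z)
  => ( x - z ) == 5
stmt 2: x := x - 2  -- replace 1 occurrence(s) of x with (x - 2)
  => ( ( x - 2 ) - z ) == 5
stmt 1: z := 4 + x  -- replace 1 occurrence(s) of z with (4 + x)
  => ( ( x - 2 ) - ( 4 + x ) ) == 5

Answer: ( ( x - 2 ) - ( 4 + x ) ) == 5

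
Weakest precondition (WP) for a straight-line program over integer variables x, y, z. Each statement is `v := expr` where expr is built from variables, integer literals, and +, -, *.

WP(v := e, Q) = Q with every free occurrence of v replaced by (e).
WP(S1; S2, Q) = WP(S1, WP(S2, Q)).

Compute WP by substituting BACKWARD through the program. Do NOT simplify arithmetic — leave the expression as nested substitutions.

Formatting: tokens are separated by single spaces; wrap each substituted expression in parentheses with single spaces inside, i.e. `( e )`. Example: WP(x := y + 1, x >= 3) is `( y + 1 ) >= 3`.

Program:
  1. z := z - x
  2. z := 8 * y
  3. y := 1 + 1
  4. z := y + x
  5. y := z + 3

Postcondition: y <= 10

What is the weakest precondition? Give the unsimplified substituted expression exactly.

Answer: ( ( ( 1 + 1 ) + x ) + 3 ) <= 10

Derivation:
post: y <= 10
stmt 5: y := z + 3  -- replace 1 occurrence(s) of y with (z + 3)
  => ( z + 3 ) <= 10
stmt 4: z := y + x  -- replace 1 occurrence(s) of z with (y + x)
  => ( ( y + x ) + 3 ) <= 10
stmt 3: y := 1 + 1  -- replace 1 occurrence(s) of y with (1 + 1)
  => ( ( ( 1 + 1 ) + x ) + 3 ) <= 10
stmt 2: z := 8 * y  -- replace 0 occurrence(s) of z with (8 * y)
  => ( ( ( 1 + 1 ) + x ) + 3 ) <= 10
stmt 1: z := z - x  -- replace 0 occurrence(s) of z with (z - x)
  => ( ( ( 1 + 1 ) + x ) + 3 ) <= 10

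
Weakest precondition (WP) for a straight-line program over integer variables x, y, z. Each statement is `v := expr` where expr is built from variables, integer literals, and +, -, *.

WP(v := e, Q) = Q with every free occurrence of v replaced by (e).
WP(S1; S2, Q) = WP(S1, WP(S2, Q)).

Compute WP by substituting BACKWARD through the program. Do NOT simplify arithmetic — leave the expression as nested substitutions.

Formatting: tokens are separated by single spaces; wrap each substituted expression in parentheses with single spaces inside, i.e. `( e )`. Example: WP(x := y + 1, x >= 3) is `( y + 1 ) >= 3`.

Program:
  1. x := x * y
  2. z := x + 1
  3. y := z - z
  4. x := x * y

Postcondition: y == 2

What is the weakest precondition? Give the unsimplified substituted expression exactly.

post: y == 2
stmt 4: x := x * y  -- replace 0 occurrence(s) of x with (x * y)
  => y == 2
stmt 3: y := z - z  -- replace 1 occurrence(s) of y with (z - z)
  => ( z - z ) == 2
stmt 2: z := x + 1  -- replace 2 occurrence(s) of z with (x + 1)
  => ( ( x + 1 ) - ( x + 1 ) ) == 2
stmt 1: x := x * y  -- replace 2 occurrence(s) of x with (x * y)
  => ( ( ( x * y ) + 1 ) - ( ( x * y ) + 1 ) ) == 2

Answer: ( ( ( x * y ) + 1 ) - ( ( x * y ) + 1 ) ) == 2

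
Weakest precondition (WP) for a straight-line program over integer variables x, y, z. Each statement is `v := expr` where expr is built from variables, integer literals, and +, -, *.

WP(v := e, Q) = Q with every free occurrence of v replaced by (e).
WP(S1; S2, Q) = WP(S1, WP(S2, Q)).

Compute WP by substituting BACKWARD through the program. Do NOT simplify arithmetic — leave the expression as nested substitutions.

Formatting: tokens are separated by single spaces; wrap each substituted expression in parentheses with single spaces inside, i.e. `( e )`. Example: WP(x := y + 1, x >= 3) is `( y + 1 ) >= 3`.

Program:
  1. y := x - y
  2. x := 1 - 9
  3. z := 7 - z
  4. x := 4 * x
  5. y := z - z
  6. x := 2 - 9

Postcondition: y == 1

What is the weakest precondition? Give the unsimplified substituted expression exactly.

post: y == 1
stmt 6: x := 2 - 9  -- replace 0 occurrence(s) of x with (2 - 9)
  => y == 1
stmt 5: y := z - z  -- replace 1 occurrence(s) of y with (z - z)
  => ( z - z ) == 1
stmt 4: x := 4 * x  -- replace 0 occurrence(s) of x with (4 * x)
  => ( z - z ) == 1
stmt 3: z := 7 - z  -- replace 2 occurrence(s) of z with (7 - z)
  => ( ( 7 - z ) - ( 7 - z ) ) == 1
stmt 2: x := 1 - 9  -- replace 0 occurrence(s) of x with (1 - 9)
  => ( ( 7 - z ) - ( 7 - z ) ) == 1
stmt 1: y := x - y  -- replace 0 occurrence(s) of y with (x - y)
  => ( ( 7 - z ) - ( 7 - z ) ) == 1

Answer: ( ( 7 - z ) - ( 7 - z ) ) == 1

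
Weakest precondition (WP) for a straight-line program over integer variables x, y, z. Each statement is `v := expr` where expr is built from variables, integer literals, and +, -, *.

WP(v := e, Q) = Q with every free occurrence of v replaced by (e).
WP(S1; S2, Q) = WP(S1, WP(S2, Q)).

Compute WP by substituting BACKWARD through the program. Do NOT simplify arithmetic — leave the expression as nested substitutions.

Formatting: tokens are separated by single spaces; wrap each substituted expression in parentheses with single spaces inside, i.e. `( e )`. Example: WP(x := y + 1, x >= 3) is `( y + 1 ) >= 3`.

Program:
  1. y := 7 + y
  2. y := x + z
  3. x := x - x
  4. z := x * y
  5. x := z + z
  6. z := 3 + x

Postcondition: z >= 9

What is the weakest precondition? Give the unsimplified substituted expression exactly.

post: z >= 9
stmt 6: z := 3 + x  -- replace 1 occurrence(s) of z with (3 + x)
  => ( 3 + x ) >= 9
stmt 5: x := z + z  -- replace 1 occurrence(s) of x with (z + z)
  => ( 3 + ( z + z ) ) >= 9
stmt 4: z := x * y  -- replace 2 occurrence(s) of z with (x * y)
  => ( 3 + ( ( x * y ) + ( x * y ) ) ) >= 9
stmt 3: x := x - x  -- replace 2 occurrence(s) of x with (x - x)
  => ( 3 + ( ( ( x - x ) * y ) + ( ( x - x ) * y ) ) ) >= 9
stmt 2: y := x + z  -- replace 2 occurrence(s) of y with (x + z)
  => ( 3 + ( ( ( x - x ) * ( x + z ) ) + ( ( x - x ) * ( x + z ) ) ) ) >= 9
stmt 1: y := 7 + y  -- replace 0 occurrence(s) of y with (7 + y)
  => ( 3 + ( ( ( x - x ) * ( x + z ) ) + ( ( x - x ) * ( x + z ) ) ) ) >= 9

Answer: ( 3 + ( ( ( x - x ) * ( x + z ) ) + ( ( x - x ) * ( x + z ) ) ) ) >= 9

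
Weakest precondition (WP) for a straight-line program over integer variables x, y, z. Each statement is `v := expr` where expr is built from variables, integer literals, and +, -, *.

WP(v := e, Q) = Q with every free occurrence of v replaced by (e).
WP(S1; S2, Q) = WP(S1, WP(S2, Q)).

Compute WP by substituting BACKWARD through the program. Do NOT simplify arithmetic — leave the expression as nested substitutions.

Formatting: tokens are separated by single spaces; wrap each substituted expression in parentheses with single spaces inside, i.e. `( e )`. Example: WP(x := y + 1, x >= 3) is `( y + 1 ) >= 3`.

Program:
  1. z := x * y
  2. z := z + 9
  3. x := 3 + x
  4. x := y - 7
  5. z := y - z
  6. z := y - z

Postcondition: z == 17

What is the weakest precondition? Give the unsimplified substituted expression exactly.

Answer: ( y - ( y - ( ( x * y ) + 9 ) ) ) == 17

Derivation:
post: z == 17
stmt 6: z := y - z  -- replace 1 occurrence(s) of z with (y - z)
  => ( y - z ) == 17
stmt 5: z := y - z  -- replace 1 occurrence(s) of z with (y - z)
  => ( y - ( y - z ) ) == 17
stmt 4: x := y - 7  -- replace 0 occurrence(s) of x with (y - 7)
  => ( y - ( y - z ) ) == 17
stmt 3: x := 3 + x  -- replace 0 occurrence(s) of x with (3 + x)
  => ( y - ( y - z ) ) == 17
stmt 2: z := z + 9  -- replace 1 occurrence(s) of z with (z + 9)
  => ( y - ( y - ( z + 9 ) ) ) == 17
stmt 1: z := x * y  -- replace 1 occurrence(s) of z with (x * y)
  => ( y - ( y - ( ( x * y ) + 9 ) ) ) == 17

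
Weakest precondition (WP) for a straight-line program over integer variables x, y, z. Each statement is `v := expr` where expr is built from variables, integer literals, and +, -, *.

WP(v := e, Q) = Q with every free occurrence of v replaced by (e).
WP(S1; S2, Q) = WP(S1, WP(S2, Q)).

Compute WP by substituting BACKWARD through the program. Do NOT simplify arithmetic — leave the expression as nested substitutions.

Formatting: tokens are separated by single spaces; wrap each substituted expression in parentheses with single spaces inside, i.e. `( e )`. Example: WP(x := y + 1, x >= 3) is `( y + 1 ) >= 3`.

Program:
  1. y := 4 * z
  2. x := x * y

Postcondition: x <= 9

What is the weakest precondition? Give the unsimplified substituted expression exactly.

post: x <= 9
stmt 2: x := x * y  -- replace 1 occurrence(s) of x with (x * y)
  => ( x * y ) <= 9
stmt 1: y := 4 * z  -- replace 1 occurrence(s) of y with (4 * z)
  => ( x * ( 4 * z ) ) <= 9

Answer: ( x * ( 4 * z ) ) <= 9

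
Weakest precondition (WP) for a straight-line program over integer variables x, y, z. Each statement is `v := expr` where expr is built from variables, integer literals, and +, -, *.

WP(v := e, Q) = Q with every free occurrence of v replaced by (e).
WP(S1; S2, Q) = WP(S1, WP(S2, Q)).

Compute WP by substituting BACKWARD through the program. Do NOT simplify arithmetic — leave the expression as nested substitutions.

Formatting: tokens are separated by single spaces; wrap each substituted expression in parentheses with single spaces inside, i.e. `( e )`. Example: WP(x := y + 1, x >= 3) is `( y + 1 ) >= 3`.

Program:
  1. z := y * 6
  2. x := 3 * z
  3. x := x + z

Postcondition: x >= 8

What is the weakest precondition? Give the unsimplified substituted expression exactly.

Answer: ( ( 3 * ( y * 6 ) ) + ( y * 6 ) ) >= 8

Derivation:
post: x >= 8
stmt 3: x := x + z  -- replace 1 occurrence(s) of x with (x + z)
  => ( x + z ) >= 8
stmt 2: x := 3 * z  -- replace 1 occurrence(s) of x with (3 * z)
  => ( ( 3 * z ) + z ) >= 8
stmt 1: z := y * 6  -- replace 2 occurrence(s) of z with (y * 6)
  => ( ( 3 * ( y * 6 ) ) + ( y * 6 ) ) >= 8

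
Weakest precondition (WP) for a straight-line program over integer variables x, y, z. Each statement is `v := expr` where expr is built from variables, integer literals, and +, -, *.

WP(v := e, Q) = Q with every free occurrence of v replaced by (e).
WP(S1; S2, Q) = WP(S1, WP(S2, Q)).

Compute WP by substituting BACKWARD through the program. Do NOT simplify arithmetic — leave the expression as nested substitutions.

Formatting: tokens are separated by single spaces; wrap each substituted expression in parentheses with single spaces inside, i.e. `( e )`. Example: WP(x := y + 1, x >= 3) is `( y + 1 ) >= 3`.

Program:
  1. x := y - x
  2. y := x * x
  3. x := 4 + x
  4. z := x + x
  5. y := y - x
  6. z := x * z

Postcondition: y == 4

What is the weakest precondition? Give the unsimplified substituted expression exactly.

post: y == 4
stmt 6: z := x * z  -- replace 0 occurrence(s) of z with (x * z)
  => y == 4
stmt 5: y := y - x  -- replace 1 occurrence(s) of y with (y - x)
  => ( y - x ) == 4
stmt 4: z := x + x  -- replace 0 occurrence(s) of z with (x + x)
  => ( y - x ) == 4
stmt 3: x := 4 + x  -- replace 1 occurrence(s) of x with (4 + x)
  => ( y - ( 4 + x ) ) == 4
stmt 2: y := x * x  -- replace 1 occurrence(s) of y with (x * x)
  => ( ( x * x ) - ( 4 + x ) ) == 4
stmt 1: x := y - x  -- replace 3 occurrence(s) of x with (y - x)
  => ( ( ( y - x ) * ( y - x ) ) - ( 4 + ( y - x ) ) ) == 4

Answer: ( ( ( y - x ) * ( y - x ) ) - ( 4 + ( y - x ) ) ) == 4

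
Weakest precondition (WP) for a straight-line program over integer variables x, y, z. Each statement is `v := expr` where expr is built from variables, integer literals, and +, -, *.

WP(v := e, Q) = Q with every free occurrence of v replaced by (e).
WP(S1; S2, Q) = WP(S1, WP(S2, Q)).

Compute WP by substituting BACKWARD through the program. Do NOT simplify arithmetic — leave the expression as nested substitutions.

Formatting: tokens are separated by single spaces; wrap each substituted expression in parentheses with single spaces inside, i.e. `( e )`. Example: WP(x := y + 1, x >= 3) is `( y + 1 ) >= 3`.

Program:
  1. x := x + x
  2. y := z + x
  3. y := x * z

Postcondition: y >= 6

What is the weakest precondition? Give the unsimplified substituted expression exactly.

Answer: ( ( x + x ) * z ) >= 6

Derivation:
post: y >= 6
stmt 3: y := x * z  -- replace 1 occurrence(s) of y with (x * z)
  => ( x * z ) >= 6
stmt 2: y := z + x  -- replace 0 occurrence(s) of y with (z + x)
  => ( x * z ) >= 6
stmt 1: x := x + x  -- replace 1 occurrence(s) of x with (x + x)
  => ( ( x + x ) * z ) >= 6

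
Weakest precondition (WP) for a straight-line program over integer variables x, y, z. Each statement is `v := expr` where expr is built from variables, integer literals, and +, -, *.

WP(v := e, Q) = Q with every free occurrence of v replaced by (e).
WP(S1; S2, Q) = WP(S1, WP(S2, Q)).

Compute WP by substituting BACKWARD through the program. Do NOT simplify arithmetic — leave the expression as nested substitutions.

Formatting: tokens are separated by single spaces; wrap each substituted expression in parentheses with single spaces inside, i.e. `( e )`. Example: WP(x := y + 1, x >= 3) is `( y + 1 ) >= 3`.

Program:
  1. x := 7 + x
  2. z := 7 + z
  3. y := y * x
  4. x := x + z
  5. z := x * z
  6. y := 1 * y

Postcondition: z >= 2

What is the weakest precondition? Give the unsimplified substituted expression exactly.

Answer: ( ( ( 7 + x ) + ( 7 + z ) ) * ( 7 + z ) ) >= 2

Derivation:
post: z >= 2
stmt 6: y := 1 * y  -- replace 0 occurrence(s) of y with (1 * y)
  => z >= 2
stmt 5: z := x * z  -- replace 1 occurrence(s) of z with (x * z)
  => ( x * z ) >= 2
stmt 4: x := x + z  -- replace 1 occurrence(s) of x with (x + z)
  => ( ( x + z ) * z ) >= 2
stmt 3: y := y * x  -- replace 0 occurrence(s) of y with (y * x)
  => ( ( x + z ) * z ) >= 2
stmt 2: z := 7 + z  -- replace 2 occurrence(s) of z with (7 + z)
  => ( ( x + ( 7 + z ) ) * ( 7 + z ) ) >= 2
stmt 1: x := 7 + x  -- replace 1 occurrence(s) of x with (7 + x)
  => ( ( ( 7 + x ) + ( 7 + z ) ) * ( 7 + z ) ) >= 2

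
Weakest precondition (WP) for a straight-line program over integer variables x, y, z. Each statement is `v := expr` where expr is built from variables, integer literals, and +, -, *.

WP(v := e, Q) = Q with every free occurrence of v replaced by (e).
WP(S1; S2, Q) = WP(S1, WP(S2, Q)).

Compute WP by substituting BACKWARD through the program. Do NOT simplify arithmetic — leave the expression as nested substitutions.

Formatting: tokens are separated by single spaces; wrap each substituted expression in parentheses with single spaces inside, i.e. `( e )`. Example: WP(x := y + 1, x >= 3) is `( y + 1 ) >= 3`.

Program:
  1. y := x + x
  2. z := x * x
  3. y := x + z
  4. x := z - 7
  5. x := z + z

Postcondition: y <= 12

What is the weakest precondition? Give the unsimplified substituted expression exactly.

Answer: ( x + ( x * x ) ) <= 12

Derivation:
post: y <= 12
stmt 5: x := z + z  -- replace 0 occurrence(s) of x with (z + z)
  => y <= 12
stmt 4: x := z - 7  -- replace 0 occurrence(s) of x with (z - 7)
  => y <= 12
stmt 3: y := x + z  -- replace 1 occurrence(s) of y with (x + z)
  => ( x + z ) <= 12
stmt 2: z := x * x  -- replace 1 occurrence(s) of z with (x * x)
  => ( x + ( x * x ) ) <= 12
stmt 1: y := x + x  -- replace 0 occurrence(s) of y with (x + x)
  => ( x + ( x * x ) ) <= 12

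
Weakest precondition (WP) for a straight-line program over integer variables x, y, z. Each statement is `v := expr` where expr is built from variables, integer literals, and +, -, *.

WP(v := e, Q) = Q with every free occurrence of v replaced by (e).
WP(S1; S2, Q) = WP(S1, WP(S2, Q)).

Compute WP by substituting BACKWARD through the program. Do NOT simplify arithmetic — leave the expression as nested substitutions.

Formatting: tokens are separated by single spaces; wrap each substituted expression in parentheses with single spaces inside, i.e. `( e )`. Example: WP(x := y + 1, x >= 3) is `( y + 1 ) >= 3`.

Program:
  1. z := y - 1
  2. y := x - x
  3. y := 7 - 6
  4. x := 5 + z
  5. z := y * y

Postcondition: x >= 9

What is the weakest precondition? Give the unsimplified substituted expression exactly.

post: x >= 9
stmt 5: z := y * y  -- replace 0 occurrence(s) of z with (y * y)
  => x >= 9
stmt 4: x := 5 + z  -- replace 1 occurrence(s) of x with (5 + z)
  => ( 5 + z ) >= 9
stmt 3: y := 7 - 6  -- replace 0 occurrence(s) of y with (7 - 6)
  => ( 5 + z ) >= 9
stmt 2: y := x - x  -- replace 0 occurrence(s) of y with (x - x)
  => ( 5 + z ) >= 9
stmt 1: z := y - 1  -- replace 1 occurrence(s) of z with (y - 1)
  => ( 5 + ( y - 1 ) ) >= 9

Answer: ( 5 + ( y - 1 ) ) >= 9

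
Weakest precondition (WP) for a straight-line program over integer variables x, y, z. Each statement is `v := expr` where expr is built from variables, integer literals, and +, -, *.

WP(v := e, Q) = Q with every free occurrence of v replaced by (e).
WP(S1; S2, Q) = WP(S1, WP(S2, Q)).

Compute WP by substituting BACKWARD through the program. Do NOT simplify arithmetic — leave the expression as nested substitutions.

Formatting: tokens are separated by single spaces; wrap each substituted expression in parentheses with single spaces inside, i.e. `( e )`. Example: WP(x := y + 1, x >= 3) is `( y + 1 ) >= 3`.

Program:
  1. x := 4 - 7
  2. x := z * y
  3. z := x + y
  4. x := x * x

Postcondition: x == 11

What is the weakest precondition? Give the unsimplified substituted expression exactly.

Answer: ( ( z * y ) * ( z * y ) ) == 11

Derivation:
post: x == 11
stmt 4: x := x * x  -- replace 1 occurrence(s) of x with (x * x)
  => ( x * x ) == 11
stmt 3: z := x + y  -- replace 0 occurrence(s) of z with (x + y)
  => ( x * x ) == 11
stmt 2: x := z * y  -- replace 2 occurrence(s) of x with (z * y)
  => ( ( z * y ) * ( z * y ) ) == 11
stmt 1: x := 4 - 7  -- replace 0 occurrence(s) of x with (4 - 7)
  => ( ( z * y ) * ( z * y ) ) == 11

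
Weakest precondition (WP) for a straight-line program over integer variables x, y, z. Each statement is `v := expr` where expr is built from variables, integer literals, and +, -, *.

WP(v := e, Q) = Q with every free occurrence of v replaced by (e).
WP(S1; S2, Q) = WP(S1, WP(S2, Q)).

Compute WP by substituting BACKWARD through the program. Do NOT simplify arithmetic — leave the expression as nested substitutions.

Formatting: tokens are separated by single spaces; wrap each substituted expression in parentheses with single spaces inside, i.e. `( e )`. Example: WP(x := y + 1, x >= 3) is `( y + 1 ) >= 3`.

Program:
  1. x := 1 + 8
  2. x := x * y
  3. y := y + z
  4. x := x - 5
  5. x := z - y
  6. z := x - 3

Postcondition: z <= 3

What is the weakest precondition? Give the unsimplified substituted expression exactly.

post: z <= 3
stmt 6: z := x - 3  -- replace 1 occurrence(s) of z with (x - 3)
  => ( x - 3 ) <= 3
stmt 5: x := z - y  -- replace 1 occurrence(s) of x with (z - y)
  => ( ( z - y ) - 3 ) <= 3
stmt 4: x := x - 5  -- replace 0 occurrence(s) of x with (x - 5)
  => ( ( z - y ) - 3 ) <= 3
stmt 3: y := y + z  -- replace 1 occurrence(s) of y with (y + z)
  => ( ( z - ( y + z ) ) - 3 ) <= 3
stmt 2: x := x * y  -- replace 0 occurrence(s) of x with (x * y)
  => ( ( z - ( y + z ) ) - 3 ) <= 3
stmt 1: x := 1 + 8  -- replace 0 occurrence(s) of x with (1 + 8)
  => ( ( z - ( y + z ) ) - 3 ) <= 3

Answer: ( ( z - ( y + z ) ) - 3 ) <= 3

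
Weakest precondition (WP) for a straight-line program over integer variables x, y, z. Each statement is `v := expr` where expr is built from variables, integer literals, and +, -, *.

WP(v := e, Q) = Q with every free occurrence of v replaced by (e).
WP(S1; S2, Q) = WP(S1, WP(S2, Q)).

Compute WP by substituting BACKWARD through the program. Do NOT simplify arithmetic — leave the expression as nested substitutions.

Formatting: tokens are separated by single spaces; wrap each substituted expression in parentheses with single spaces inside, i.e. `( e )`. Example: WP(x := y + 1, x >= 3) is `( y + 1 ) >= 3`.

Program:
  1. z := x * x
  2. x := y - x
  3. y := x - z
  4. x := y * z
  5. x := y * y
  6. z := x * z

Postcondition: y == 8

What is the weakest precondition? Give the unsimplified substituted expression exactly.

Answer: ( ( y - x ) - ( x * x ) ) == 8

Derivation:
post: y == 8
stmt 6: z := x * z  -- replace 0 occurrence(s) of z with (x * z)
  => y == 8
stmt 5: x := y * y  -- replace 0 occurrence(s) of x with (y * y)
  => y == 8
stmt 4: x := y * z  -- replace 0 occurrence(s) of x with (y * z)
  => y == 8
stmt 3: y := x - z  -- replace 1 occurrence(s) of y with (x - z)
  => ( x - z ) == 8
stmt 2: x := y - x  -- replace 1 occurrence(s) of x with (y - x)
  => ( ( y - x ) - z ) == 8
stmt 1: z := x * x  -- replace 1 occurrence(s) of z with (x * x)
  => ( ( y - x ) - ( x * x ) ) == 8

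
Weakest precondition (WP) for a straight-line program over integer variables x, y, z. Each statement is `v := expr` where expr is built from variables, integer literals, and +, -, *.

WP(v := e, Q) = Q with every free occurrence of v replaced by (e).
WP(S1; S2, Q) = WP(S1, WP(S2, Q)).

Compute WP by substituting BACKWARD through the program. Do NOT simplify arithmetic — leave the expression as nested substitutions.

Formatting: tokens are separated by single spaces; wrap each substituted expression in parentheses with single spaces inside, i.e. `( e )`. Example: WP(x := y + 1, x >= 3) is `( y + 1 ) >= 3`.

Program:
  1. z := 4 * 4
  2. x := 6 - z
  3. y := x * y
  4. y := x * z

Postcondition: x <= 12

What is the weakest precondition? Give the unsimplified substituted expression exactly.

post: x <= 12
stmt 4: y := x * z  -- replace 0 occurrence(s) of y with (x * z)
  => x <= 12
stmt 3: y := x * y  -- replace 0 occurrence(s) of y with (x * y)
  => x <= 12
stmt 2: x := 6 - z  -- replace 1 occurrence(s) of x with (6 - z)
  => ( 6 - z ) <= 12
stmt 1: z := 4 * 4  -- replace 1 occurrence(s) of z with (4 * 4)
  => ( 6 - ( 4 * 4 ) ) <= 12

Answer: ( 6 - ( 4 * 4 ) ) <= 12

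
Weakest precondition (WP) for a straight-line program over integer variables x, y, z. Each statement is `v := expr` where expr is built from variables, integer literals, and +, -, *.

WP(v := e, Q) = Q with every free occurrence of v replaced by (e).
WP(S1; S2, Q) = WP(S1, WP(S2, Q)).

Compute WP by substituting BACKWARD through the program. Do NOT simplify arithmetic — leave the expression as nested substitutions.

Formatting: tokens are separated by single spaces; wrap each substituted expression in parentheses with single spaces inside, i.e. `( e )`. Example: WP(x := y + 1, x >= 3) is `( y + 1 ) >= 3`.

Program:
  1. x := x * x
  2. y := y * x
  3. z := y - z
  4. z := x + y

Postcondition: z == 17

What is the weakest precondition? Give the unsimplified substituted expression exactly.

post: z == 17
stmt 4: z := x + y  -- replace 1 occurrence(s) of z with (x + y)
  => ( x + y ) == 17
stmt 3: z := y - z  -- replace 0 occurrence(s) of z with (y - z)
  => ( x + y ) == 17
stmt 2: y := y * x  -- replace 1 occurrence(s) of y with (y * x)
  => ( x + ( y * x ) ) == 17
stmt 1: x := x * x  -- replace 2 occurrence(s) of x with (x * x)
  => ( ( x * x ) + ( y * ( x * x ) ) ) == 17

Answer: ( ( x * x ) + ( y * ( x * x ) ) ) == 17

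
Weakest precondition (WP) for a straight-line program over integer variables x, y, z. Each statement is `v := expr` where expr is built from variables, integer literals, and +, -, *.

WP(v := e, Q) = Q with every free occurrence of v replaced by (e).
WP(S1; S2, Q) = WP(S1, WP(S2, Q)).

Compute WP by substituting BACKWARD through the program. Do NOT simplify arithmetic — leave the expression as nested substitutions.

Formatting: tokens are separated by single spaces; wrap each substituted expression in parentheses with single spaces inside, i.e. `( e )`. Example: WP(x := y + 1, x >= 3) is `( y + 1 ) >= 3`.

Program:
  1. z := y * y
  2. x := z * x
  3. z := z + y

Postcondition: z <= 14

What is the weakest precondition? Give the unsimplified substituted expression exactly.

Answer: ( ( y * y ) + y ) <= 14

Derivation:
post: z <= 14
stmt 3: z := z + y  -- replace 1 occurrence(s) of z with (z + y)
  => ( z + y ) <= 14
stmt 2: x := z * x  -- replace 0 occurrence(s) of x with (z * x)
  => ( z + y ) <= 14
stmt 1: z := y * y  -- replace 1 occurrence(s) of z with (y * y)
  => ( ( y * y ) + y ) <= 14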